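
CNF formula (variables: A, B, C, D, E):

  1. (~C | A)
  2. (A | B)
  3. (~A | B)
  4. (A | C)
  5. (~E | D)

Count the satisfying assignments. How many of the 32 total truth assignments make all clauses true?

6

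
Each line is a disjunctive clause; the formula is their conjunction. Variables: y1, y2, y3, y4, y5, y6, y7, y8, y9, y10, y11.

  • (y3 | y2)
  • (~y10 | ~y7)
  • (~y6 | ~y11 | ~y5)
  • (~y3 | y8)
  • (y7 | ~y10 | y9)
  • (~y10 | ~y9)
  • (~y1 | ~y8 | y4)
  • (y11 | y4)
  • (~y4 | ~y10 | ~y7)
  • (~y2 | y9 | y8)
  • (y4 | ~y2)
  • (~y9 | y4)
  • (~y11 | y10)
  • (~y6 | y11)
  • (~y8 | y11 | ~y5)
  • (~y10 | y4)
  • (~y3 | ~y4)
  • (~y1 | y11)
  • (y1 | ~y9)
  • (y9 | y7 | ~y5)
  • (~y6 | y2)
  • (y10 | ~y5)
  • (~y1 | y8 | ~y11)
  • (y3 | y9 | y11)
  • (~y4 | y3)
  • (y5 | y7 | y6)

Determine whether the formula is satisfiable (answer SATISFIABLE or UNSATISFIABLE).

UNSATISFIABLE

y4 = True:
  propagation gives y3=False; an empty clause results — contradiction.
y4 = False:
  propagation gives y11=True, y2=False, y3=True, y8=True; an empty clause results — contradiction.
Every branch closes, so no satisfying assignment exists.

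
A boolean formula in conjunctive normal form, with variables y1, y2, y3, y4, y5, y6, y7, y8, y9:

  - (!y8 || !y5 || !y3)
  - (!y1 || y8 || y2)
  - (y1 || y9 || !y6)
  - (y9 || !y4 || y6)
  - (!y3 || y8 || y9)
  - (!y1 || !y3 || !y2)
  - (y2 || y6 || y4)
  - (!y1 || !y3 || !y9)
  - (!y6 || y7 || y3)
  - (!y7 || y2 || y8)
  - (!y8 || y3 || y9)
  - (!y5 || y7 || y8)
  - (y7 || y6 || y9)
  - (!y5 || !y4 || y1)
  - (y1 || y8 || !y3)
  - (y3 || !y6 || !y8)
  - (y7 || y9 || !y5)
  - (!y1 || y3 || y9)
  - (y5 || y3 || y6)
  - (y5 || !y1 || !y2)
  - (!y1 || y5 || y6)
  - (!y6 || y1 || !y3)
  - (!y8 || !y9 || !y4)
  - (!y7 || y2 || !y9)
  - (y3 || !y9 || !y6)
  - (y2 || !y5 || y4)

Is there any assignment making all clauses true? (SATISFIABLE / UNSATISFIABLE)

Set y1 = True and propagate.
The remaining clauses are satisfied by y2 = True, y3 = False, y4 = False, y5 = True, y6 = False, y7 = True, y8 = True, y9 = True.
So y1 = 1, y2 = 1, y3 = 0, y4 = 0, y5 = 1, y6 = 0, y7 = 1, y8 = 1, y9 = 1 is a satisfying assignment.

SATISFIABLE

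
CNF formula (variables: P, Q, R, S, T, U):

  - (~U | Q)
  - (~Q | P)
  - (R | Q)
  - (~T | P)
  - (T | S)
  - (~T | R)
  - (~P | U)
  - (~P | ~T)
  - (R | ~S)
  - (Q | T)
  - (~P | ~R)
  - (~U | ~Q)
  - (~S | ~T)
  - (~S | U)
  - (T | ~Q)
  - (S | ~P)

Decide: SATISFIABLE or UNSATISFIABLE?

UNSATISFIABLE

T = True:
  propagation gives P=True; an empty clause results — contradiction.
T = False:
  propagation gives S=True, R=True, Q=True; an empty clause results — contradiction.
Every branch closes, so no satisfying assignment exists.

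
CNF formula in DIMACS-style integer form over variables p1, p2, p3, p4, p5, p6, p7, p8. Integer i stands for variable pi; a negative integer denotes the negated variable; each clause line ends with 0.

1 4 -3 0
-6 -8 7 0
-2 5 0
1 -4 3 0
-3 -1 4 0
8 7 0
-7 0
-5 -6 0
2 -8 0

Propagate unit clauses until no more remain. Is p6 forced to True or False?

(¬p7) is a unit clause: p7 = False.
In (p8 ∨ p7), p7 is now false; p8 must hold, so p8 = True.
(¬p6 ∨ p7 ∨ ¬p8): since p8 = True, p7 = False, the clause reduces to (¬p6). p6 = False.

False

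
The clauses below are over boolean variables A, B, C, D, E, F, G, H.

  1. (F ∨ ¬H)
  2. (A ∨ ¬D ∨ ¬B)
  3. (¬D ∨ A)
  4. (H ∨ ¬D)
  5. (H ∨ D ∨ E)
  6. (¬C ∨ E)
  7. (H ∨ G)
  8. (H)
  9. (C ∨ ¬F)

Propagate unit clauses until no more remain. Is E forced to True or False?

True

(H) is a unit clause: H = True.
From (¬H ∨ F) and H = True: F = True.
From (¬F ∨ C) and F = True: C = True.
From (¬C ∨ E) and C = True: E = True.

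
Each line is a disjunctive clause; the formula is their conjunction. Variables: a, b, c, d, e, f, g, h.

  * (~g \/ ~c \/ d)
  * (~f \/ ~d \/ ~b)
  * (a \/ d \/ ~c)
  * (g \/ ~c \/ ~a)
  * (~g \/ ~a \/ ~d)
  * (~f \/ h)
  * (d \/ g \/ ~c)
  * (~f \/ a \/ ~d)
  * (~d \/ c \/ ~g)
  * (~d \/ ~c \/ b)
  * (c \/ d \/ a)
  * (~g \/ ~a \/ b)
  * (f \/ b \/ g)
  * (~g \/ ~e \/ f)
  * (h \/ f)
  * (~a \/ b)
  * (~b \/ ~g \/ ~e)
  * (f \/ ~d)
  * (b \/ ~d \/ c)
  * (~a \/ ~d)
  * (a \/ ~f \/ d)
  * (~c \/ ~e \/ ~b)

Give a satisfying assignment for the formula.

a = True, b = True, c = False, d = False, e = True, f = True, g = False, h = True

h occurs only positively in the remaining clauses — set h = True.
Branch on a: take a = True.
  then b is forced to True.
  then d is forced to False.
The remaining clauses are satisfied by c = False, e = True, f = True, g = False.
Every clause has at least one true literal under this assignment.
Check each clause:
  1. (~c \/ d \/ ~g) — ~g is true.
  2. (~d \/ ~f \/ ~b) — ~d is true.
  3. (d \/ ~c \/ a) — a is true.
  4. (g \/ ~a \/ ~c) — ~c is true.
  5. (~a \/ ~d \/ ~g) — ~g is true.
  6. (h \/ ~f) — h is true.
  7. (g \/ ~c \/ d) — ~c is true.
  8. (a \/ ~f \/ ~d) — a is true.
  9. (c \/ ~d \/ ~g) — ~g is true.
  10. (~c \/ b \/ ~d) — b is true.
  11. (c \/ a \/ d) — a is true.
  12. (~a \/ ~g \/ b) — ~g is true.
  13. (b \/ f \/ g) — b is true.
  14. (f \/ ~g \/ ~e) — ~g is true.
  15. (f \/ h) — h is true.
  16. (~a \/ b) — b is true.
  17. (~b \/ ~e \/ ~g) — ~g is true.
  18. (~d \/ f) — ~d is true.
  19. (~d \/ b \/ c) — b is true.
  20. (~d \/ ~a) — ~d is true.
  21. (~f \/ a \/ d) — a is true.
  22. (~e \/ ~b \/ ~c) — ~c is true.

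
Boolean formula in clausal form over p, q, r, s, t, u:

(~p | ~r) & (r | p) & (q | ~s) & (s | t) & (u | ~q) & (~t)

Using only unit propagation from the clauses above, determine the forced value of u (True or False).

True

Unit clause (~t) sets t = False.
In (t | s), t is now false; s must hold, so s = True.
(~s | q): since s = True, the clause reduces to (q). q = True.
(u | ~q) with q = True leaves only u, so u = True.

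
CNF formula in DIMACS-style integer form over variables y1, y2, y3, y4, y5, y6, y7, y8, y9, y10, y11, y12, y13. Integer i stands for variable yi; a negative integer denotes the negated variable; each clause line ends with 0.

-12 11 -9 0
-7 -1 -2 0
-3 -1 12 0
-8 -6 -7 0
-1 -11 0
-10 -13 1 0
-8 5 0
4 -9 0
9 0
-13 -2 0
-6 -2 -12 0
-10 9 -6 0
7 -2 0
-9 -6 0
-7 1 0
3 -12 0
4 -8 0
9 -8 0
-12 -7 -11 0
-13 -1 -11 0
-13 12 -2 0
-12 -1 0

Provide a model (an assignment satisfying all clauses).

The clause (y9) is unit: y9 must be True.
The clause (y4) is unit: y4 must be True.
(~y6) is a unit clause, so y6 = False.
y2 occurs only negated in the remaining clauses — set y2 = False.
Pure literal: y5 appears only positively; assign y5 = True.
Branch on y1: take y1 = False.
  then y7 is forced to False.
Branch on y3: take y3 = True.
For the remaining variables, y8 = False, y10 = False, y11 = True, y12 = False, y13 = True works.

y1=F  y2=F  y3=T  y4=T  y5=T  y6=F  y7=F  y8=F  y9=T  y10=F  y11=T  y12=F  y13=T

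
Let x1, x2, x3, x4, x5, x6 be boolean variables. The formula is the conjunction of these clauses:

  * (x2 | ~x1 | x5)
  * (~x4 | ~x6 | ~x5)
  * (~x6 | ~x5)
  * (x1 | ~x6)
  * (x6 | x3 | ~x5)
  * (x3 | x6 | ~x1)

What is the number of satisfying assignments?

22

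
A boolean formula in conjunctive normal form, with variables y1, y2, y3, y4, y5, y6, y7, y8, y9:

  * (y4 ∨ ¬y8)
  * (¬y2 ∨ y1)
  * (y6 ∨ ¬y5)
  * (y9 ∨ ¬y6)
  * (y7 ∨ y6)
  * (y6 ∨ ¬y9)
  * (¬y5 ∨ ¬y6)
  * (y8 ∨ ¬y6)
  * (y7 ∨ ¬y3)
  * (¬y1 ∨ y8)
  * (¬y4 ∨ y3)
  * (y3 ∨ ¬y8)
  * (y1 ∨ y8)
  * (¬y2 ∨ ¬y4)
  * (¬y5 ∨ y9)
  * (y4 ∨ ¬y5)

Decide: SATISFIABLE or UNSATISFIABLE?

y2 occurs only negated in the remaining clauses — set y2 = False.
Pure literal: y5 appears only negated; assign y5 = False.
Set y1 = True and propagate.
  then y8 is forced to True.
  then y4 is forced to True.
  then y3 is forced to True.
  then y7 is forced to True.
Try y6 = False.
  then y9 is forced to False.
Every clause has at least one true literal under this assignment.
So y1=T, y2=F, y3=T, y4=T, y5=F, y6=F, y7=T, y8=T, y9=F is a satisfying assignment.

SATISFIABLE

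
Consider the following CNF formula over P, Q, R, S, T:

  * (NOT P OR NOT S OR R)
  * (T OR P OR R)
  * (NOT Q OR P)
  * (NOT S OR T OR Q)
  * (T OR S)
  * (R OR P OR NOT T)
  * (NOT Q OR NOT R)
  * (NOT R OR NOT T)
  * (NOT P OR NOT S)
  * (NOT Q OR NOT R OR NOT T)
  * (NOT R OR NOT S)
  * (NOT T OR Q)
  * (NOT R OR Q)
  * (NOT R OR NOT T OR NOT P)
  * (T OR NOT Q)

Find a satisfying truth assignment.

P=True, Q=True, R=False, S=False, T=True

Check each clause:
  1. (R OR NOT P OR NOT S) — NOT S is true.
  2. (T OR P OR R) — P is true.
  3. (NOT Q OR P) — P is true.
  4. (T OR Q OR NOT S) — Q is true.
  5. (T OR S) — T is true.
  6. (R OR P OR NOT T) — P is true.
  7. (NOT R OR NOT Q) — NOT R is true.
  8. (NOT T OR NOT R) — NOT R is true.
  9. (NOT S OR NOT P) — NOT S is true.
  10. (NOT R OR NOT Q OR NOT T) — NOT R is true.
  11. (NOT R OR NOT S) — NOT S is true.
  12. (Q OR NOT T) — Q is true.
  13. (NOT R OR Q) — Q is true.
  14. (NOT P OR NOT T OR NOT R) — NOT R is true.
  15. (NOT Q OR T) — T is true.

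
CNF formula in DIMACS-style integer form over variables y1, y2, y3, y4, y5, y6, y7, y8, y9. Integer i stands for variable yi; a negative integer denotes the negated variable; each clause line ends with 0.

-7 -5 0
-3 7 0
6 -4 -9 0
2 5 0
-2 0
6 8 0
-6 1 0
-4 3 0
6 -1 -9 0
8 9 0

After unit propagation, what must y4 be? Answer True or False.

(~y2) stands alone — y2 = False.
(y5 \/ y2): since y2 = False, the clause reduces to (y5). y5 = True.
(~y7 \/ ~y5) with y5 = True leaves only ~y7, so y7 = False.
(y7 \/ ~y3): since y7 = False, the clause reduces to (~y3). y3 = False.
In (~y4 \/ y3), y3 is now false; ~y4 must hold, so y4 = False.

False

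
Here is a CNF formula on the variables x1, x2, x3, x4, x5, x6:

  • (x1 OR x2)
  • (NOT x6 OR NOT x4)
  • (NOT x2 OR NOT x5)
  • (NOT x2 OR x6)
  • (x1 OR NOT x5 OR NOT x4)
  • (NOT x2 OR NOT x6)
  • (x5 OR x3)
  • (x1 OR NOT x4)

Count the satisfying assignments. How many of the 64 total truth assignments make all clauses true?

Split on x2, then x1.
  x2=T, x1=T: a clause becomes empty — 0.
  x2=T, x1=F: a clause becomes empty — 0.
  x2=F, x1=T: 9 of the 16 assignments to (x3,x4,x5,x6) work.
  x2=F, x1=F: a clause becomes empty — 0.
Total: 0 + 0 + 9 + 0 = 9.

9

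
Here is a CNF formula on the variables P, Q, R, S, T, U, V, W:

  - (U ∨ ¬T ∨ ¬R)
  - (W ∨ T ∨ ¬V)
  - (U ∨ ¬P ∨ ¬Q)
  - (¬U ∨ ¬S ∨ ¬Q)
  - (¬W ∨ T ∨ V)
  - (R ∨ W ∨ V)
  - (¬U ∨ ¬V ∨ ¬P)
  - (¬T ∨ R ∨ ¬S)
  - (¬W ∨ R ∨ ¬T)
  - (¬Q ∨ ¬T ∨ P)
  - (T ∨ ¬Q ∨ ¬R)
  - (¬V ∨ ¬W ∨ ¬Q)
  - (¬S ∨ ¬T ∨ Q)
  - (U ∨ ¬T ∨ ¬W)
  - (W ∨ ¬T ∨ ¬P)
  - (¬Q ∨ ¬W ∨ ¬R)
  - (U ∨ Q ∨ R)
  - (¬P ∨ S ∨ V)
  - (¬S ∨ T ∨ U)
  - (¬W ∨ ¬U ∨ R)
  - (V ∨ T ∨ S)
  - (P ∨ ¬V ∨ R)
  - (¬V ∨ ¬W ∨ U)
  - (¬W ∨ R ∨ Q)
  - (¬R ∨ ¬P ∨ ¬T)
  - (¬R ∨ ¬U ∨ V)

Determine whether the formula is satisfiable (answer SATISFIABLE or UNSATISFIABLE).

SATISFIABLE

Set P = False and propagate.
Try Q = False.
The remaining clauses are satisfied by R = True, S = False, T = True, U = True, V = True, W = True.
Every clause has at least one true literal under this assignment.
So P=False, Q=False, R=True, S=False, T=True, U=True, V=True, W=True is a satisfying assignment.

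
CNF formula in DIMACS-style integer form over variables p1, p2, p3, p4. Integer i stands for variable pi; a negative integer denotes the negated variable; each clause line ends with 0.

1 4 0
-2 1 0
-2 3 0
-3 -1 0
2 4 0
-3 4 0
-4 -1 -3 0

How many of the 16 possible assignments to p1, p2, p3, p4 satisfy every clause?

3

Satisfying assignments:
  p1=0 p2=0 p3=0 p4=1
  p1=0 p2=0 p3=1 p4=1
  p1=1 p2=0 p3=0 p4=1
That's 3 in total.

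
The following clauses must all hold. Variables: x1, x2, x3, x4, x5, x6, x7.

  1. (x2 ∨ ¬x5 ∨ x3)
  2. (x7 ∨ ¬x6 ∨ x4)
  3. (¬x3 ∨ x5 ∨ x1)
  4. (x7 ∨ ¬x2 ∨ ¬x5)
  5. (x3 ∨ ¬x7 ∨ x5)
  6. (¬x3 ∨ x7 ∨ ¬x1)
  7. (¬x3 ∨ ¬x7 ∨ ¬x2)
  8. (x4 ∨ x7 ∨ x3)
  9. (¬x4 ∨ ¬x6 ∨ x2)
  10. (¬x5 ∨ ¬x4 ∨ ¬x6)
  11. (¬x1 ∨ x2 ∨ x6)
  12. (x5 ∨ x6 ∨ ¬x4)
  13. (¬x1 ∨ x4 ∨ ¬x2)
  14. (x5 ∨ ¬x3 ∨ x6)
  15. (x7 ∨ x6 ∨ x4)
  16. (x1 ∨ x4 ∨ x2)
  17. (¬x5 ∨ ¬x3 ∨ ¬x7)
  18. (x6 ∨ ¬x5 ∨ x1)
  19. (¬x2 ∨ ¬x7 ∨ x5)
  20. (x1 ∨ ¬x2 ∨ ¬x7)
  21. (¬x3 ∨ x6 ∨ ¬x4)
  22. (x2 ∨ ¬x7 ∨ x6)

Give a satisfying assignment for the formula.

Set x1 = False and propagate.
Try x2 = True.
  then x7 is forced to False.
  then x5 is forced to False.
  then x3 is forced to False.
  then x4 is forced to True.
  then x6 is forced to True.
Check each clause:
  1. (¬x5 ∨ x3 ∨ x2) — x2 is true.
  2. (x4 ∨ ¬x6 ∨ x7) — x4 is true.
  3. (¬x3 ∨ x1 ∨ x5) — ¬x3 is true.
  4. (¬x5 ∨ ¬x2 ∨ x7) — ¬x5 is true.
  5. (x3 ∨ x5 ∨ ¬x7) — ¬x7 is true.
  6. (¬x3 ∨ ¬x1 ∨ x7) — ¬x3 is true.
  7. (¬x7 ∨ ¬x2 ∨ ¬x3) — ¬x7 is true.
  8. (x4 ∨ x3 ∨ x7) — x4 is true.
  9. (¬x6 ∨ ¬x4 ∨ x2) — x2 is true.
  10. (¬x6 ∨ ¬x4 ∨ ¬x5) — ¬x5 is true.
  11. (¬x1 ∨ x2 ∨ x6) — x2 is true.
  12. (¬x4 ∨ x6 ∨ x5) — x6 is true.
  13. (¬x1 ∨ ¬x2 ∨ x4) — x4 is true.
  14. (x6 ∨ x5 ∨ ¬x3) — ¬x3 is true.
  15. (x6 ∨ x7 ∨ x4) — x4 is true.
  16. (x2 ∨ x4 ∨ x1) — x2 is true.
  17. (¬x5 ∨ ¬x3 ∨ ¬x7) — ¬x7 is true.
  18. (¬x5 ∨ x1 ∨ x6) — ¬x5 is true.
  19. (¬x7 ∨ x5 ∨ ¬x2) — ¬x7 is true.
  20. (¬x7 ∨ x1 ∨ ¬x2) — ¬x7 is true.
  21. (¬x4 ∨ ¬x3 ∨ x6) — ¬x3 is true.
  22. (x6 ∨ ¬x7 ∨ x2) — ¬x7 is true.

x1=False, x2=True, x3=False, x4=True, x5=False, x6=True, x7=False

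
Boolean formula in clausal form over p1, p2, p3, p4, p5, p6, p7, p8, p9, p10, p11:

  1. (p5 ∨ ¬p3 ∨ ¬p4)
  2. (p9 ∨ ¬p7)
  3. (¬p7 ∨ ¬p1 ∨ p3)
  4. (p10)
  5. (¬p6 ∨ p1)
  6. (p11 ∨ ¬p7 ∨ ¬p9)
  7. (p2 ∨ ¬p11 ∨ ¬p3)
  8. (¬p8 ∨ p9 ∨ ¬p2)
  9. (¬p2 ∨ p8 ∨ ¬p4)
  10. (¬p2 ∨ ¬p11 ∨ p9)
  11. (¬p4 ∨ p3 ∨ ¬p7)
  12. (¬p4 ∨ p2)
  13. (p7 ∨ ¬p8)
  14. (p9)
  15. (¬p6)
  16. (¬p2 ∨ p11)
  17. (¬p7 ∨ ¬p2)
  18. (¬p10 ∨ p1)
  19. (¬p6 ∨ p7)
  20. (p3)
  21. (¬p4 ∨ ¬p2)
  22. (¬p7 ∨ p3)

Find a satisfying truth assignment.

p1=True, p2=True, p3=True, p4=False, p5=True, p6=False, p7=False, p8=False, p9=True, p10=True, p11=True

Check each clause:
  1. (p5 ∨ ¬p3 ∨ ¬p4) — ¬p4 is true.
  2. (p9 ∨ ¬p7) — p9 is true.
  3. (p3 ∨ ¬p1 ∨ ¬p7) — ¬p7 is true.
  4. (p10) — p10 is true.
  5. (¬p6 ∨ p1) — p1 is true.
  6. (¬p7 ∨ p11 ∨ ¬p9) — ¬p7 is true.
  7. (¬p3 ∨ ¬p11 ∨ p2) — p2 is true.
  8. (¬p2 ∨ p9 ∨ ¬p8) — ¬p8 is true.
  9. (¬p4 ∨ p8 ∨ ¬p2) — ¬p4 is true.
  10. (¬p2 ∨ ¬p11 ∨ p9) — p9 is true.
  11. (¬p4 ∨ ¬p7 ∨ p3) — ¬p7 is true.
  12. (p2 ∨ ¬p4) — p2 is true.
  13. (p7 ∨ ¬p8) — ¬p8 is true.
  14. (p9) — p9 is true.
  15. (¬p6) — ¬p6 is true.
  16. (¬p2 ∨ p11) — p11 is true.
  17. (¬p2 ∨ ¬p7) — ¬p7 is true.
  18. (p1 ∨ ¬p10) — p1 is true.
  19. (p7 ∨ ¬p6) — ¬p6 is true.
  20. (p3) — p3 is true.
  21. (¬p2 ∨ ¬p4) — ¬p4 is true.
  22. (¬p7 ∨ p3) — ¬p7 is true.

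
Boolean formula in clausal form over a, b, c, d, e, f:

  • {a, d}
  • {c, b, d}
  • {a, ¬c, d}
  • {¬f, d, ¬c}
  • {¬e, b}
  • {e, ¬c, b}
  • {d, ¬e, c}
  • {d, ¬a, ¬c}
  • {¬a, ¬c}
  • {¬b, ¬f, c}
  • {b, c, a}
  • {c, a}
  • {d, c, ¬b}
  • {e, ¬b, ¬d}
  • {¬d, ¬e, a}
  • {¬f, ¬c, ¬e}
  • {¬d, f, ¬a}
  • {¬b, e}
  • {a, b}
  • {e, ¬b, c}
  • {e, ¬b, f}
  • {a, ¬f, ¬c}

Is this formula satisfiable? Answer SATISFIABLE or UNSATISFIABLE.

Set a = True and propagate.
  then c is forced to False.
The remaining clauses are satisfied by b = False, d = True, e = False, f = True.
So a = True, b = False, c = False, d = True, e = False, f = True is a satisfying assignment.

SATISFIABLE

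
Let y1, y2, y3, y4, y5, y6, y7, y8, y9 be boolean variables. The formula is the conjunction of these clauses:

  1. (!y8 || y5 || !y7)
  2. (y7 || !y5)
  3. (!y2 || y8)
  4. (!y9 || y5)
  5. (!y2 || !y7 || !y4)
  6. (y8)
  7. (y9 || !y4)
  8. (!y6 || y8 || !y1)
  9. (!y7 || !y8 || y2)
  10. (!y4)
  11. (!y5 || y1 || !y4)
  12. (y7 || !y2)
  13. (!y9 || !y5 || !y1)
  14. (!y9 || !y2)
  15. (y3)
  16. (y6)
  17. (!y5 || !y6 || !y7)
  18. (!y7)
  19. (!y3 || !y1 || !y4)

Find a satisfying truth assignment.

y1=True, y2=False, y3=True, y4=False, y5=False, y6=True, y7=False, y8=True, y9=False

The clause (y8) is unit: y8 must be True.
Unit propagation: (!y4) forces y4 = False.
The clause (y3) is unit: y3 must be True.
The clause (y6) is unit: y6 must be True.
The clause (!y7) is unit: y7 must be False.
(!y5) is a unit clause, so y5 = False.
Unit propagation: (!y9) forces y9 = False.
Unit propagation: (!y2) forces y2 = False.
y1 is now unconstrained; take y1 = True.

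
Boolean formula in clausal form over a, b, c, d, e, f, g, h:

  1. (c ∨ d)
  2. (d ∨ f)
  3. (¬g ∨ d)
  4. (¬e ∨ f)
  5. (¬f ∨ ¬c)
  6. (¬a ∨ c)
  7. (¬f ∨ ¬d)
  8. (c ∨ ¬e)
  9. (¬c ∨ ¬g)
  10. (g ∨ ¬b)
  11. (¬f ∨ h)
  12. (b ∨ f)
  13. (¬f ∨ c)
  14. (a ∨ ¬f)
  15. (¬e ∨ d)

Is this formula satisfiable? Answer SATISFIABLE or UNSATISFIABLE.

SATISFIABLE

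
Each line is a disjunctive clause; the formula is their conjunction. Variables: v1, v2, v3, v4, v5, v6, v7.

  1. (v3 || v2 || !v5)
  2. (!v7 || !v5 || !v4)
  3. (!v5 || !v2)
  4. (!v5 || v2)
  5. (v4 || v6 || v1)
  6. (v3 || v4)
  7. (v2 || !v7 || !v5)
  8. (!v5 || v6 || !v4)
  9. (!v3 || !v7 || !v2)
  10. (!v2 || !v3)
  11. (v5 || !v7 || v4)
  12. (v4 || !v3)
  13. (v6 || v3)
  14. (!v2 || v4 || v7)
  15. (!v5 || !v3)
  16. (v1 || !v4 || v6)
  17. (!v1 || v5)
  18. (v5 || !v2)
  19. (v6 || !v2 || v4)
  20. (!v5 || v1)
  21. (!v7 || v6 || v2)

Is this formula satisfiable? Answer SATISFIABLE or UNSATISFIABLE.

SATISFIABLE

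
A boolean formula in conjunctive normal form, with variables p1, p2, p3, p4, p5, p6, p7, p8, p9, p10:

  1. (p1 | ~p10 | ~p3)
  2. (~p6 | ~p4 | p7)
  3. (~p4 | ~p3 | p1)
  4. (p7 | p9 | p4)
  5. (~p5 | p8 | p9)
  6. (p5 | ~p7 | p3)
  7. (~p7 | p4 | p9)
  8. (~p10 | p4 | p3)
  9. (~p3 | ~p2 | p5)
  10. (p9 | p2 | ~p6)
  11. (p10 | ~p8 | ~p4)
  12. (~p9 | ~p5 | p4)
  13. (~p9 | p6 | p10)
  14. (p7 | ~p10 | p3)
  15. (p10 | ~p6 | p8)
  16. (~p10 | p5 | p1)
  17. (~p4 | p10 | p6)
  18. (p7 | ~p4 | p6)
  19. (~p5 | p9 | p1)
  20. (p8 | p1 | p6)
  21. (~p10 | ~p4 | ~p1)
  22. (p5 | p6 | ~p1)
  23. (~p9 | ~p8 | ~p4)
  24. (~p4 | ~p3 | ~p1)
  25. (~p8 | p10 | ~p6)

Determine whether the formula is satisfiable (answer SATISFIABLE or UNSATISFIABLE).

SATISFIABLE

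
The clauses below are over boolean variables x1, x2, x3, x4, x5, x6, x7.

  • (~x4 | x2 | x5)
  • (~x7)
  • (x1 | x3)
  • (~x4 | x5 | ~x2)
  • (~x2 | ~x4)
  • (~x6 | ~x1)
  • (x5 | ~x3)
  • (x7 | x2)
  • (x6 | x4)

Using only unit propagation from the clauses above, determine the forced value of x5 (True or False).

True

(~x7) is a unit clause: x7 = False.
(x2 | x7) with x7 = False leaves only x2, so x2 = True.
(~x2 | ~x4) with x2 = True leaves only ~x4, so x4 = False.
(x6 | x4): since x4 = False, the clause reduces to (x6). x6 = True.
(~x1 | ~x6) with x6 = True leaves only ~x1, so x1 = False.
(x3 | x1) with x1 = False leaves only x3, so x3 = True.
(~x3 | x5) with x3 = True leaves only x5, so x5 = True.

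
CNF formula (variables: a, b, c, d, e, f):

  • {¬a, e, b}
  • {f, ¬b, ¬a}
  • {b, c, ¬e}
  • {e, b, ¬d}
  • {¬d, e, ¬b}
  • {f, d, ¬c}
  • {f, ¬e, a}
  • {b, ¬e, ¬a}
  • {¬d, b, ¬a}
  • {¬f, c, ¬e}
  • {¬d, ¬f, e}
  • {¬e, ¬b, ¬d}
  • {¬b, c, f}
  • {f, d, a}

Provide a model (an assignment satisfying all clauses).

a=False  b=True  c=True  d=False  e=False  f=True

Try a = False.
Try b = True.
For the remaining variables, c = True, d = False, e = False, f = True works.
Every clause has at least one true literal under this assignment.
Check each clause:
  1. {b, ¬a, e} — b is true.
  2. {¬a, ¬b, f} — ¬a is true.
  3. {c, b, ¬e} — b is true.
  4. {¬d, e, b} — b is true.
  5. {¬b, ¬d, e} — ¬d is true.
  6. {¬c, f, d} — f is true.
  7. {f, ¬e, a} — ¬e is true.
  8. {¬a, b, ¬e} — b is true.
  9. {b, ¬d, ¬a} — b is true.
  10. {c, ¬f, ¬e} — c is true.
  11. {e, ¬f, ¬d} — ¬d is true.
  12. {¬e, ¬b, ¬d} — ¬e is true.
  13. {¬b, f, c} — c is true.
  14. {f, a, d} — f is true.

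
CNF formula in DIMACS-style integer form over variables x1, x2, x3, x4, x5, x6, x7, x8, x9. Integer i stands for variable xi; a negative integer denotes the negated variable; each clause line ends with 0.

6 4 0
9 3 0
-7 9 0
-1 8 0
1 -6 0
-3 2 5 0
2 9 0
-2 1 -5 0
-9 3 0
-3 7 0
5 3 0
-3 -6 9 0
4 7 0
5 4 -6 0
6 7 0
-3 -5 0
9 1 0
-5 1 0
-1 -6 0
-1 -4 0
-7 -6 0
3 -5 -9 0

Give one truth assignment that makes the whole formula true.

x8 occurs only positively in the remaining clauses — set x8 = True.
Branch on x1: take x1 = False.
  then x6 is forced to False.
  then x4 is forced to True.
  then x7 is forced to True.
  then x9 is forced to True.
  then x3 is forced to True.
  then x5 is forced to False.
  then x2 is forced to True.

x1 = F, x2 = T, x3 = T, x4 = T, x5 = F, x6 = F, x7 = T, x8 = T, x9 = T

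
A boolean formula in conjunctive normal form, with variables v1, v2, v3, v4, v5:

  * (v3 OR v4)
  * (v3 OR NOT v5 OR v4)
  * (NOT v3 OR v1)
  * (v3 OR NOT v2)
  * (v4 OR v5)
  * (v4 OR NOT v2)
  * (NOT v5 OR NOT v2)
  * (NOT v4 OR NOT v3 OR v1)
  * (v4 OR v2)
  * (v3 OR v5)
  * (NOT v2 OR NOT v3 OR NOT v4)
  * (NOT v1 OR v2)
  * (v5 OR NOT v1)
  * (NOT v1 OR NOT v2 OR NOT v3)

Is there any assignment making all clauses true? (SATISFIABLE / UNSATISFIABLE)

SATISFIABLE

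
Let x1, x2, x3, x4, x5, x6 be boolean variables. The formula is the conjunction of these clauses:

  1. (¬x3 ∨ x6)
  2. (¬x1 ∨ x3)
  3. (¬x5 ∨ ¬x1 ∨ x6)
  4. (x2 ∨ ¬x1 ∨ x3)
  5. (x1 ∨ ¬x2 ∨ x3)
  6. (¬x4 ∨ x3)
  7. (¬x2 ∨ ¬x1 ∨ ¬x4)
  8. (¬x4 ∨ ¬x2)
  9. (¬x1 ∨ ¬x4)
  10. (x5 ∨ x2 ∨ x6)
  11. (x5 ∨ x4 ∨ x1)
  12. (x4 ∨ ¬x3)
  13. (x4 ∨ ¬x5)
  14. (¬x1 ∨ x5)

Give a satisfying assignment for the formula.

x1=F  x2=F  x3=T  x4=T  x5=T  x6=T

Check each clause:
  1. (x6 ∨ ¬x3) — x6 is true.
  2. (¬x1 ∨ x3) — x3 is true.
  3. (¬x5 ∨ ¬x1 ∨ x6) — x6 is true.
  4. (x3 ∨ ¬x1 ∨ x2) — x3 is true.
  5. (¬x2 ∨ x3 ∨ x1) — x3 is true.
  6. (¬x4 ∨ x3) — x3 is true.
  7. (¬x1 ∨ ¬x4 ∨ ¬x2) — ¬x1 is true.
  8. (¬x2 ∨ ¬x4) — ¬x2 is true.
  9. (¬x1 ∨ ¬x4) — ¬x1 is true.
  10. (x6 ∨ x5 ∨ x2) — x5 is true.
  11. (x1 ∨ x4 ∨ x5) — x4 is true.
  12. (x4 ∨ ¬x3) — x4 is true.
  13. (x4 ∨ ¬x5) — x4 is true.
  14. (x5 ∨ ¬x1) — x5 is true.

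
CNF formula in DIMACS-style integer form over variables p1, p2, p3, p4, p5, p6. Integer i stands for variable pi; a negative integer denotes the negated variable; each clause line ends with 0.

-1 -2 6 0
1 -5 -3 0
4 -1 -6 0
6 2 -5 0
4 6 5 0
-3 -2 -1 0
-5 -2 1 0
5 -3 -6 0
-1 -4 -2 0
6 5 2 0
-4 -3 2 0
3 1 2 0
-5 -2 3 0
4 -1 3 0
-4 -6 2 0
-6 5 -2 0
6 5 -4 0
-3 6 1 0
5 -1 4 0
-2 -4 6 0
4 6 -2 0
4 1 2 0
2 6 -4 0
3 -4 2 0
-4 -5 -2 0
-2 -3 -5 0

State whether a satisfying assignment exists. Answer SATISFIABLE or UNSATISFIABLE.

p2 = True:
  p5 = True:
    propagation gives p1=True, p6=True, p4=True; an empty clause results — contradiction.
  p5 = False:
    propagation gives p6=False, p1=False, p4=True; an empty clause results — contradiction.
p2 = False:
  p4 = True:
    propagation gives p3=False; an empty clause results — contradiction.
  p4 = False:
    propagation gives p1=True, p6=False, p5=False; an empty clause results — contradiction.
Every branch closes, so no satisfying assignment exists.

UNSATISFIABLE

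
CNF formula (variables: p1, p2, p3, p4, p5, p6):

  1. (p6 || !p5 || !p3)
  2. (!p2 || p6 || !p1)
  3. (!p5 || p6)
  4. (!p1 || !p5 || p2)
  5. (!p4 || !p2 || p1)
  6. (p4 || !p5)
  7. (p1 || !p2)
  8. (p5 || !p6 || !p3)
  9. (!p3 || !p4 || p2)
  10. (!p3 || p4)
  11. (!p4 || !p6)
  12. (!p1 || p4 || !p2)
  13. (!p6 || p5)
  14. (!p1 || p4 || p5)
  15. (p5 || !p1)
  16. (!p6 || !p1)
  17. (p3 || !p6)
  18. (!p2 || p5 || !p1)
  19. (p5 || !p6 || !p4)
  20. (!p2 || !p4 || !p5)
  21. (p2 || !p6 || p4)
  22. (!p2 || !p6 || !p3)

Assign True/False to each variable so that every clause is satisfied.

Branch on p1: take p1 = False.
  then p2 is forced to False.
Set p3 = False and propagate.
  then p6 is forced to False.
  then p5 is forced to False.
p4 is now unconstrained; take p4 = False.
Every clause has at least one true literal under this assignment.
Check each clause:
  1. (!p5 || !p3 || p6) — !p5 is true.
  2. (p6 || !p1 || !p2) — !p1 is true.
  3. (p6 || !p5) — !p5 is true.
  4. (!p1 || !p5 || p2) — !p5 is true.
  5. (!p2 || !p4 || p1) — !p4 is true.
  6. (!p5 || p4) — !p5 is true.
  7. (!p2 || p1) — !p2 is true.
  8. (!p6 || p5 || !p3) — !p3 is true.
  9. (p2 || !p3 || !p4) — !p4 is true.
  10. (p4 || !p3) — !p3 is true.
  11. (!p4 || !p6) — !p6 is true.
  12. (!p2 || !p1 || p4) — !p2 is true.
  13. (!p6 || p5) — !p6 is true.
  14. (p5 || p4 || !p1) — !p1 is true.
  15. (!p1 || p5) — !p1 is true.
  16. (!p6 || !p1) — !p6 is true.
  17. (p3 || !p6) — !p6 is true.
  18. (!p2 || p5 || !p1) — !p1 is true.
  19. (!p4 || !p6 || p5) — !p6 is true.
  20. (!p5 || !p2 || !p4) — !p5 is true.
  21. (p4 || !p6 || p2) — !p6 is true.
  22. (!p6 || !p2 || !p3) — !p6 is true.

p1=False, p2=False, p3=False, p4=False, p5=False, p6=False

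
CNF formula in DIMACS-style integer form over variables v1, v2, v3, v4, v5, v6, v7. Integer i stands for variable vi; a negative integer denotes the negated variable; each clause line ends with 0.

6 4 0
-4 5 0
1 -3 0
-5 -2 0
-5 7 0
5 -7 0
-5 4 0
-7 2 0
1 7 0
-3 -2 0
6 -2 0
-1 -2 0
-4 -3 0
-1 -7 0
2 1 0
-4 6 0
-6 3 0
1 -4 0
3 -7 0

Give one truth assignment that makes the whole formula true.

v1 = True, v2 = False, v3 = True, v4 = False, v5 = False, v6 = True, v7 = False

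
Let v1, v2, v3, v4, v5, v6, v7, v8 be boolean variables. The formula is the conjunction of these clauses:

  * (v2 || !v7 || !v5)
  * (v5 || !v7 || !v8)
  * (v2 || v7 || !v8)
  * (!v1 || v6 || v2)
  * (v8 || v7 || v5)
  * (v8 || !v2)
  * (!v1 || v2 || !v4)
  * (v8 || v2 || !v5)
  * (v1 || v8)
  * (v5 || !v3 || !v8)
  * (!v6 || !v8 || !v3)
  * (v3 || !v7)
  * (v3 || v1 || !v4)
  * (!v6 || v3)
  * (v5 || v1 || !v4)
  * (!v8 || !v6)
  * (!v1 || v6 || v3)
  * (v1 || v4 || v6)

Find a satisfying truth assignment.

v1=F  v2=T  v3=T  v4=T  v5=T  v6=F  v7=T  v8=T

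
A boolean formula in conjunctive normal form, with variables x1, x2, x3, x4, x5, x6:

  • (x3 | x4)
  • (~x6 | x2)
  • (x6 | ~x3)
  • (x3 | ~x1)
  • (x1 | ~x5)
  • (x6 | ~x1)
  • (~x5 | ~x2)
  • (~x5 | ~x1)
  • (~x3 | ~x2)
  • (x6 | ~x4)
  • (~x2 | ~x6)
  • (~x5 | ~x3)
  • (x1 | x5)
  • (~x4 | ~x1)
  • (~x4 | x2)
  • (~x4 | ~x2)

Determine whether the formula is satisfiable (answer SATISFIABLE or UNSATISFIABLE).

x1 = True:
  propagation gives x3=True, x6=True, x2=True; an empty clause results — contradiction.
x1 = False:
  propagation gives x5=False; an empty clause results — contradiction.
Every branch closes, so no satisfying assignment exists.

UNSATISFIABLE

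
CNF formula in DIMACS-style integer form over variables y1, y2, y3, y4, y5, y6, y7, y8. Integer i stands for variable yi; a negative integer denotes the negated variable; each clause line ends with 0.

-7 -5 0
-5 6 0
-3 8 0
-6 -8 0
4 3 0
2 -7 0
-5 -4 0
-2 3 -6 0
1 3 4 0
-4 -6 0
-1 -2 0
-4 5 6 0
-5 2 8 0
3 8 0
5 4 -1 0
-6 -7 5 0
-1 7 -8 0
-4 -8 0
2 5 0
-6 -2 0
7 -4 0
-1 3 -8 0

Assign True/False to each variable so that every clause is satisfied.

y1=False  y2=True  y3=True  y4=False  y5=False  y6=False  y7=False  y8=True

Branch on y1: take y1 = False.
The remaining clauses are satisfied by y2 = True, y3 = True, y4 = False, y5 = False, y6 = False, y7 = False, y8 = True.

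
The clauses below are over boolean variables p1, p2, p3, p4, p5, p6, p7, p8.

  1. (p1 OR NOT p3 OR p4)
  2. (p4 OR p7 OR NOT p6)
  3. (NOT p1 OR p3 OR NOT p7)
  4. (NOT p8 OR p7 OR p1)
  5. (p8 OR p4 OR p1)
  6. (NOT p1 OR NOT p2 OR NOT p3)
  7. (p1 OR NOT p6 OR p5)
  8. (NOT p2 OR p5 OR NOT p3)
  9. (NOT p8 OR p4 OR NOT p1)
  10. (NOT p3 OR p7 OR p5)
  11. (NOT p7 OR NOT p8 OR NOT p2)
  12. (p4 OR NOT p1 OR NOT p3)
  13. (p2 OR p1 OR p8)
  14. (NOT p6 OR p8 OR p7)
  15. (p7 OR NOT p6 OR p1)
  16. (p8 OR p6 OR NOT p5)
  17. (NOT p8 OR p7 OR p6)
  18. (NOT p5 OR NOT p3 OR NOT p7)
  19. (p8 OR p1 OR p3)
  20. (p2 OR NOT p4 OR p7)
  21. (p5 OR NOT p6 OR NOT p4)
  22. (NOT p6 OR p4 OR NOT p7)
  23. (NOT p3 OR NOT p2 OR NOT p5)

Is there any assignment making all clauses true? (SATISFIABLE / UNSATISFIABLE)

Branch on p1: take p1 = True.
Set p2 = False and propagate.
Try p3 = False.
  then p7 is forced to False.
  then p4 is forced to False.
  then p6 is forced to False.
  then p8 is forced to False.
  then p5 is forced to False.
So p1 = True, p2 = False, p3 = False, p4 = False, p5 = False, p6 = False, p7 = False, p8 = False is a satisfying assignment.

SATISFIABLE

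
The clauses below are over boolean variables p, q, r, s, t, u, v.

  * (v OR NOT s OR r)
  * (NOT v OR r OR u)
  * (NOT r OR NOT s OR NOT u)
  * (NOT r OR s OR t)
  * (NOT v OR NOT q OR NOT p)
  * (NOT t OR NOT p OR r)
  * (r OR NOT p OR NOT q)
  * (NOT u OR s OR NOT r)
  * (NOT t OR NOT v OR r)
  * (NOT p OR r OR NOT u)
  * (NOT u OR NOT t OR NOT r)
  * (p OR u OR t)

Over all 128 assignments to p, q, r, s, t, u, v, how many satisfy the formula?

Split on r, then u.
  r=1, u=1: a clause becomes empty — 0.
  r=1, u=0: 17 of the 32 assignments to (p,q,s,t,v) work.
  r=0, u=1: q free; 4 ways for (p,s,t,v) × 2^1 = 8.
  r=0, u=0: remaining (p,q,s,t,v) ∈ {(0,0,0,1,0); (0,1,0,1,0); (1,0,0,0,0)} — 3.
Total: 0 + 17 + 8 + 3 = 28.

28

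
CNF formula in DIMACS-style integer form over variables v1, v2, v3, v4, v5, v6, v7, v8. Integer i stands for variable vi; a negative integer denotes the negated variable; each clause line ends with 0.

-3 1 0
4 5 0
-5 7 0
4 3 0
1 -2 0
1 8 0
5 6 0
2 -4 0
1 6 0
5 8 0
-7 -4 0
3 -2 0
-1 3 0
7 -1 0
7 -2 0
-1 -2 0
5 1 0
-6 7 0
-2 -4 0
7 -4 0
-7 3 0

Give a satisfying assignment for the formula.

v8 occurs only positively in the remaining clauses — set v8 = True.
Set v1 = True and propagate.
  then v3 is forced to True.
  then v7 is forced to True.
  then v4 is forced to False.
  then v5 is forced to True.
  then v2 is forced to False.
v6 is now unconstrained; take v6 = True.

v1 = True, v2 = False, v3 = True, v4 = False, v5 = True, v6 = True, v7 = True, v8 = True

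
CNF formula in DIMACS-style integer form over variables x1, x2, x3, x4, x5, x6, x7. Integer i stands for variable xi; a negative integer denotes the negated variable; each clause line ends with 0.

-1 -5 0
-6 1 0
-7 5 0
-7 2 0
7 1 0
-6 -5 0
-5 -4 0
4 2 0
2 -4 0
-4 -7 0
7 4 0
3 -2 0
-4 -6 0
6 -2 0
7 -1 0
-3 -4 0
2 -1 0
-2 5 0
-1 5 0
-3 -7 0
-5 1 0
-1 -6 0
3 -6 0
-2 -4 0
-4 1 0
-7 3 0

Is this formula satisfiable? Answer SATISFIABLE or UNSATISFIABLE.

x1 = True:
  propagation gives x5=False; an empty clause results — contradiction.
x1 = False:
  propagation gives x6=False, x7=True, x5=True; an empty clause results — contradiction.
Every branch closes, so no satisfying assignment exists.

UNSATISFIABLE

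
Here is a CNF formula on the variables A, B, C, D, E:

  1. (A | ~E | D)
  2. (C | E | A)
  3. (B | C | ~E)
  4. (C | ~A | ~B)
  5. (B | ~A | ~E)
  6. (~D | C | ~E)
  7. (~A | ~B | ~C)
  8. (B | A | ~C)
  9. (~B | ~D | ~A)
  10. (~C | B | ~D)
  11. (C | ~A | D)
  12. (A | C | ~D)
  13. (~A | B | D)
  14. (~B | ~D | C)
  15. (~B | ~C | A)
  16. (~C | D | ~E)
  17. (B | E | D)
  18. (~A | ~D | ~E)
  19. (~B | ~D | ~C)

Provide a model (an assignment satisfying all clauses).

A=True, B=False, C=False, D=True, E=False

Set A = True and propagate.
Set B = False and propagate.
  then E is forced to False.
  then D is forced to True.
  then C is forced to False.
Every clause has at least one true literal under this assignment.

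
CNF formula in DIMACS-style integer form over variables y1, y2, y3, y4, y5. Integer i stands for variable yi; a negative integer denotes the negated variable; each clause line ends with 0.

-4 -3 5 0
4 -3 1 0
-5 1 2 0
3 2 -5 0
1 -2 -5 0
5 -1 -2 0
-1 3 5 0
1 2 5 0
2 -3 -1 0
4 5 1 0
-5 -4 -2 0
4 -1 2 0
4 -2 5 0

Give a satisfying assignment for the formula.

y1=T, y2=T, y3=T, y4=F, y5=T

Branch on y1: take y1 = True.
Branch on y2: take y2 = True.
  then y5 is forced to True.
  then y4 is forced to False.
y3 is now unconstrained; take y3 = True.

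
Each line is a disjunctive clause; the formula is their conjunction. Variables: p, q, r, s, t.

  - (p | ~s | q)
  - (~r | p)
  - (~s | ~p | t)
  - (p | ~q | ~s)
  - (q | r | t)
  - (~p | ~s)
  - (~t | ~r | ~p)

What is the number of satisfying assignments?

8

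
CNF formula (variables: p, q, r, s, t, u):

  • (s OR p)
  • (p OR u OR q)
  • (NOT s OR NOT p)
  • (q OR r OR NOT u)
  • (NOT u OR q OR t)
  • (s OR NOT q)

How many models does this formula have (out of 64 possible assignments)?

14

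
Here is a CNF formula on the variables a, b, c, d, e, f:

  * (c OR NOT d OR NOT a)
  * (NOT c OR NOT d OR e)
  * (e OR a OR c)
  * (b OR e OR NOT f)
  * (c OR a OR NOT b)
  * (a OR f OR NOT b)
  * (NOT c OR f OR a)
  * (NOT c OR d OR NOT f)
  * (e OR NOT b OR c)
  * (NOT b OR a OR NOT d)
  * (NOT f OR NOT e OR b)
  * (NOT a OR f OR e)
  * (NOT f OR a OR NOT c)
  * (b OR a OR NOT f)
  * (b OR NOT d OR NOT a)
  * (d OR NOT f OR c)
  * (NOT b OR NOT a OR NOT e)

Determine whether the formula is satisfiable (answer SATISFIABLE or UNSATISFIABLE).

SATISFIABLE

Branch on a: take a = False.
Branch on b: take b = False.
  then f is forced to False.
  then c is forced to False.
  then e is forced to True.
d is now unconstrained; take d = False.
Every clause has at least one true literal under this assignment.
So a = False, b = False, c = False, d = False, e = True, f = False is a satisfying assignment.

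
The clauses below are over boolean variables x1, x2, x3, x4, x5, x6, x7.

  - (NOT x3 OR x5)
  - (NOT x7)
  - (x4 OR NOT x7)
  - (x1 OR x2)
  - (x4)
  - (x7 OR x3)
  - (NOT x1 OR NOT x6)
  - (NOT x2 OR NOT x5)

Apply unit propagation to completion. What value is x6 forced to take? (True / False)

(NOT x7) is a unit clause: x7 = False.
(x4) is a unit clause: x4 = True.
In (x7 OR x3), x7 is now false; x3 must hold, so x3 = True.
From (x5 OR NOT x3) and x3 = True: x5 = True.
From (NOT x2 OR NOT x5) and x5 = True: x2 = False.
From (x1 OR x2) and x2 = False: x1 = True.
From (NOT x6 OR NOT x1) and x1 = True: x6 = False.

False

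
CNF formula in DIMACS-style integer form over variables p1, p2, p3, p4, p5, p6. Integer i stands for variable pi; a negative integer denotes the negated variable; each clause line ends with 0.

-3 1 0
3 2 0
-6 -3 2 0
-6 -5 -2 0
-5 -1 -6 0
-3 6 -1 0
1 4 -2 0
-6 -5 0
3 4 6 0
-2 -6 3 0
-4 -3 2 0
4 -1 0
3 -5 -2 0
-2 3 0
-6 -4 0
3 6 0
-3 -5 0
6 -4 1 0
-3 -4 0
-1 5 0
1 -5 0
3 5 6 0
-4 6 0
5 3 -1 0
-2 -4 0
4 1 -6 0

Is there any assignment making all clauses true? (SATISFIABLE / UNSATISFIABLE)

UNSATISFIABLE

p3 = True:
  propagation gives p1=True, p6=True, p2=True, p5=False; an empty clause results — contradiction.
p3 = False:
  propagation gives p2=True; an empty clause results — contradiction.
Every branch closes, so no satisfying assignment exists.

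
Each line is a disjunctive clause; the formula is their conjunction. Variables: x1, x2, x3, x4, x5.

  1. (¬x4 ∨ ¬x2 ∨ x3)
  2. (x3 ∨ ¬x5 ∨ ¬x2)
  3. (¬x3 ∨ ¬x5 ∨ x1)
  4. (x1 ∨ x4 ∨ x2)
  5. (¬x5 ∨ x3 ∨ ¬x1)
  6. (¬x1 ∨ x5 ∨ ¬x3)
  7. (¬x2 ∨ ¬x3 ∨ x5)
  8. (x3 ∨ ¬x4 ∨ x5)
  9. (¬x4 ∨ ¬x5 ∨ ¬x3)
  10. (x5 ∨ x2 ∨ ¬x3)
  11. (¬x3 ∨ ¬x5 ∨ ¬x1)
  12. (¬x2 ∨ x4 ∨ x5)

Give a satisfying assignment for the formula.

Set x1 = True and propagate.
The remaining clauses are satisfied by x2 = False, x3 = False, x4 = False, x5 = False.

x1=True, x2=False, x3=False, x4=False, x5=False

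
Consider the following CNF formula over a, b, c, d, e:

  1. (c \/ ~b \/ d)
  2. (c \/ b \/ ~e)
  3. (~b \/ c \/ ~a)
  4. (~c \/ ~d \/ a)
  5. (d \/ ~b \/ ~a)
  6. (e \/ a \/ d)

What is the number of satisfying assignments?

13

Case analysis on a and b:
  a=1, b=1: remaining (c,d,e) ∈ {(1,1,0); (1,1,1)} — 2.
  a=1, b=0: d free; 3 ways for (c,e) × 2^1 = 6.
  a=0, b=1: remaining (c,d,e) ∈ {(0,1,0); (0,1,1); (1,0,1)} — 3.
  a=0, b=0: remaining (c,d,e) ∈ {(0,1,0); (1,0,1)} — 2.
Total: 2 + 6 + 3 + 2 = 13.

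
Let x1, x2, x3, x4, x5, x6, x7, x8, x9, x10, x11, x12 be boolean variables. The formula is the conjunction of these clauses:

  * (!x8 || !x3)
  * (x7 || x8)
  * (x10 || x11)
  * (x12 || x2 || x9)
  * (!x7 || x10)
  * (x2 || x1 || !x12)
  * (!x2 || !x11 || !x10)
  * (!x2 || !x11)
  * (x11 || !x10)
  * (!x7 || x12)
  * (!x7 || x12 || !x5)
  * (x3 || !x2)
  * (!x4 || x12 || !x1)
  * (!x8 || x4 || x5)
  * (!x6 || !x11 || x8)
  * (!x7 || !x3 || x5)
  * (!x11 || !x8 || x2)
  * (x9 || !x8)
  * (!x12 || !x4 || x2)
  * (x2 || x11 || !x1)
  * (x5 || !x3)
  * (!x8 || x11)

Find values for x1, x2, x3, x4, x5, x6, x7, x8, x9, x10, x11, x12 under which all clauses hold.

x1=True  x2=False  x3=True  x4=False  x5=True  x6=False  x7=True  x8=False  x9=False  x10=True  x11=True  x12=True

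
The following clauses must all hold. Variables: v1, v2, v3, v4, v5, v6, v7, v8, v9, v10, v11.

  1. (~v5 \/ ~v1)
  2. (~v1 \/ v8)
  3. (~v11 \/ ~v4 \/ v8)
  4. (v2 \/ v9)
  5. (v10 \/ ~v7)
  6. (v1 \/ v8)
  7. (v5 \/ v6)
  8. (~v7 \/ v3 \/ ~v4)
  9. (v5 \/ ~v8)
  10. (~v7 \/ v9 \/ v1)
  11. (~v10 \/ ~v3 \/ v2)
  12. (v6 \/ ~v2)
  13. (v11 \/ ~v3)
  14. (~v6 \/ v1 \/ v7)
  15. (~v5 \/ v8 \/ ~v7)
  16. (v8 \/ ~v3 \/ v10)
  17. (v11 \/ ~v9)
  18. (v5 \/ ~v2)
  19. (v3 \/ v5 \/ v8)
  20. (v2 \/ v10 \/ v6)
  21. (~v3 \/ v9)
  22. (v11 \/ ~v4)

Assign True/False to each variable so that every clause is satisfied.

v1 = F  v2 = T  v3 = T  v4 = T  v5 = T  v6 = T  v7 = T  v8 = T  v9 = T  v10 = T  v11 = T

Try v1 = False.
  then v8 is forced to True.
  then v5 is forced to True.
Set v2 = True and propagate.
  then v6 is forced to True.
  then v7 is forced to True.
  then v10 is forced to True.
  then v9 is forced to True.
  then v11 is forced to True.
Try v3 = True.
v4 is now unconstrained; take v4 = True.
Every clause has at least one true literal under this assignment.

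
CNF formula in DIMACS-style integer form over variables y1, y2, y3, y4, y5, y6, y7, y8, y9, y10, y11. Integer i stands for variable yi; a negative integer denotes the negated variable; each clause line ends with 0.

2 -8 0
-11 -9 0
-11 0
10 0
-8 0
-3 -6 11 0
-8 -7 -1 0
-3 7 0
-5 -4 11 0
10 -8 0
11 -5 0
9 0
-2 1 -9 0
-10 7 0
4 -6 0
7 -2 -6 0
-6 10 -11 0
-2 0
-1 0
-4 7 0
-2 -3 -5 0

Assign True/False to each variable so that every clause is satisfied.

y1 = 0, y2 = 0, y3 = 0, y4 = 0, y5 = 0, y6 = 0, y7 = 1, y8 = 0, y9 = 1, y10 = 1, y11 = 0

Check each clause:
  1. (y2 OR NOT y8) — NOT y8 is true.
  2. (NOT y11 OR NOT y9) — NOT y11 is true.
  3. (NOT y11) — NOT y11 is true.
  4. (y10) — y10 is true.
  5. (NOT y8) — NOT y8 is true.
  6. (NOT y6 OR y11 OR NOT y3) — NOT y6 is true.
  7. (NOT y1 OR NOT y7 OR NOT y8) — NOT y8 is true.
  8. (y7 OR NOT y3) — NOT y3 is true.
  9. (y11 OR NOT y4 OR NOT y5) — NOT y4 is true.
  10. (y10 OR NOT y8) — NOT y8 is true.
  11. (NOT y5 OR y11) — NOT y5 is true.
  12. (y9) — y9 is true.
  13. (y1 OR NOT y9 OR NOT y2) — NOT y2 is true.
  14. (y7 OR NOT y10) — y7 is true.
  15. (NOT y6 OR y4) — NOT y6 is true.
  16. (NOT y6 OR NOT y2 OR y7) — NOT y6 is true.
  17. (NOT y6 OR NOT y11 OR y10) — y10 is true.
  18. (NOT y2) — NOT y2 is true.
  19. (NOT y1) — NOT y1 is true.
  20. (NOT y4 OR y7) — NOT y4 is true.
  21. (NOT y2 OR NOT y3 OR NOT y5) — NOT y5 is true.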